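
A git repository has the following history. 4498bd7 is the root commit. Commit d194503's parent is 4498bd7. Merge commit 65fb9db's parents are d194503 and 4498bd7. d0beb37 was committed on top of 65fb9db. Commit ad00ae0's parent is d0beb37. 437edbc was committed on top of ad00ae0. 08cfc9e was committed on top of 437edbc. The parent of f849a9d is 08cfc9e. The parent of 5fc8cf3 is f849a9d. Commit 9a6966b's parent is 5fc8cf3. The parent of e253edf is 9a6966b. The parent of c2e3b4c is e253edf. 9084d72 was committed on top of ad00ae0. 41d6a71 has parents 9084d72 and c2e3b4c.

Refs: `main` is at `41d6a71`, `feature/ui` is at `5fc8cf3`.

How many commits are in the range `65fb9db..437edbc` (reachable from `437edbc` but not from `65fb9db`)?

Reachable from 437edbc: {437edbc, 4498bd7, 65fb9db, ad00ae0, d0beb37, d194503}.
Reachable from 65fb9db: {4498bd7, 65fb9db, d194503}.
In 437edbc's history but not 65fb9db's: {437edbc, ad00ae0, d0beb37} — 3 commits.

3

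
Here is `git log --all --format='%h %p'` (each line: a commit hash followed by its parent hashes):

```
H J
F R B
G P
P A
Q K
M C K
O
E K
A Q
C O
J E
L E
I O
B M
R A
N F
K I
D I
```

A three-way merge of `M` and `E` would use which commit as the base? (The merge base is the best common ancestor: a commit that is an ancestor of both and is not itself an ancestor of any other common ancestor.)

K

Ancestors of M: {C, I, K, M, O}.
Ancestors of E: {E, I, K, O}.
Common ancestors: {I, K, O}.
Among these, K is not an ancestor of any other common ancestor — it is the merge base.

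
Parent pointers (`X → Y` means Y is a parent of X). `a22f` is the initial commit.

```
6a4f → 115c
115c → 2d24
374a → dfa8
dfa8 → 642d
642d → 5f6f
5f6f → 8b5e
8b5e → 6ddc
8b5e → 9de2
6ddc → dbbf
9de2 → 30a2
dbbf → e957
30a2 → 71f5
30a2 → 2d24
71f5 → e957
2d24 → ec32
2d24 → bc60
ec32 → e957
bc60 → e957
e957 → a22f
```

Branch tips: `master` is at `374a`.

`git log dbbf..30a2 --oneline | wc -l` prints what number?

Reachable from 30a2: {2d24, 30a2, 71f5, a22f, bc60, e957, ec32}.
Reachable from dbbf: {a22f, dbbf, e957}.
In 30a2's history but not dbbf's: {2d24, 30a2, 71f5, bc60, ec32} — 5 commits.

5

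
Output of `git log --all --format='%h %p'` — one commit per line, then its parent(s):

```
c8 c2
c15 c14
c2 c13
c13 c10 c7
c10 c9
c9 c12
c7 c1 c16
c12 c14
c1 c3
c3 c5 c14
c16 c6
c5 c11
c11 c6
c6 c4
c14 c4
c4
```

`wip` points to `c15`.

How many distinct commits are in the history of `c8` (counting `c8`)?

Walking parent pointers from c8: reachable set = {c1, c10, c11, c12, c13, c14, c16, c2, c3, c4, c5, c6, c7, c8, c9}.
That is 15 commits.

15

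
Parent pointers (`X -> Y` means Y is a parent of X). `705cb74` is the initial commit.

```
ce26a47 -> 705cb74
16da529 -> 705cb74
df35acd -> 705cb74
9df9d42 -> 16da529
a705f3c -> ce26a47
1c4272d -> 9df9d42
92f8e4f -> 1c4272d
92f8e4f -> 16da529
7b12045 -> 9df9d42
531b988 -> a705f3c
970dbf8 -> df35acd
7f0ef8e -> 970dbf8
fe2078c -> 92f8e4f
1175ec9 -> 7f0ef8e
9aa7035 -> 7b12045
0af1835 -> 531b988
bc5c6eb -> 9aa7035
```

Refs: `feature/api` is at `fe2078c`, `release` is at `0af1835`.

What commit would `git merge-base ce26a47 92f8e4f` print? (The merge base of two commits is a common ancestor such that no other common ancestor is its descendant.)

Ancestors of ce26a47: {705cb74, ce26a47}.
Ancestors of 92f8e4f: {16da529, 1c4272d, 705cb74, 92f8e4f, 9df9d42}.
Common ancestors: {705cb74}.
The only common ancestor is 705cb74, so it is the merge base.

705cb74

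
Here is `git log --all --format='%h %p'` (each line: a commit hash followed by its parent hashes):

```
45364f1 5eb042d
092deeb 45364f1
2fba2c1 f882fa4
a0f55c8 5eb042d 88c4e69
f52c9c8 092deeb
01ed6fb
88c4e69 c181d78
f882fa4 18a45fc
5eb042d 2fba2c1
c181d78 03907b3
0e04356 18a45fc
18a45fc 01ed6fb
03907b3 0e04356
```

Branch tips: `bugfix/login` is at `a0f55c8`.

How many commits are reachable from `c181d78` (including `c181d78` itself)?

5

Walking parent pointers from c181d78: reachable set = {01ed6fb, 03907b3, 0e04356, 18a45fc, c181d78}.
That is 5 commits.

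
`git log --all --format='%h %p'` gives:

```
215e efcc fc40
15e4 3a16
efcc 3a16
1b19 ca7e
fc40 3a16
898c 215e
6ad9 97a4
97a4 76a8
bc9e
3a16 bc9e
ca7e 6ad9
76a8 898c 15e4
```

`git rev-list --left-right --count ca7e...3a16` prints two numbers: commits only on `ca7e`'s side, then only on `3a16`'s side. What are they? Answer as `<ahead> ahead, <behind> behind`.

Reachable from ca7e: {15e4, 215e, 3a16, 6ad9, 76a8, 898c, 97a4, bc9e, ca7e, efcc, fc40}.
Reachable from 3a16: {3a16, bc9e}.
Only in ca7e's history (ahead): {15e4, 215e, 6ad9, 76a8, 898c, 97a4, ca7e, efcc, fc40} — 9.
Only in 3a16's history (behind): {} — 0.

9 ahead, 0 behind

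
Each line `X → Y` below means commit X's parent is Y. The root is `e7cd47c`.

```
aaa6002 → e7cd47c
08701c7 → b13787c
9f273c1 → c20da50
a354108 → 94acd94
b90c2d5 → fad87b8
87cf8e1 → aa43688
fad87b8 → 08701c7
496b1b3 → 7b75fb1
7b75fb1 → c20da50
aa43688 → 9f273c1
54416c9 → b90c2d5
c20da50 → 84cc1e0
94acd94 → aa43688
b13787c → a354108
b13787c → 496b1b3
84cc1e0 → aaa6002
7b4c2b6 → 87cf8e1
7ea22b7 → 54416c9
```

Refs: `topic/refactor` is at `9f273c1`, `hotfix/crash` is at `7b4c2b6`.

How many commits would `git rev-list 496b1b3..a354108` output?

4

Reachable from a354108: {84cc1e0, 94acd94, 9f273c1, a354108, aa43688, aaa6002, c20da50, e7cd47c}.
Reachable from 496b1b3: {496b1b3, 7b75fb1, 84cc1e0, aaa6002, c20da50, e7cd47c}.
In a354108's history but not 496b1b3's: {94acd94, 9f273c1, a354108, aa43688} — 4 commits.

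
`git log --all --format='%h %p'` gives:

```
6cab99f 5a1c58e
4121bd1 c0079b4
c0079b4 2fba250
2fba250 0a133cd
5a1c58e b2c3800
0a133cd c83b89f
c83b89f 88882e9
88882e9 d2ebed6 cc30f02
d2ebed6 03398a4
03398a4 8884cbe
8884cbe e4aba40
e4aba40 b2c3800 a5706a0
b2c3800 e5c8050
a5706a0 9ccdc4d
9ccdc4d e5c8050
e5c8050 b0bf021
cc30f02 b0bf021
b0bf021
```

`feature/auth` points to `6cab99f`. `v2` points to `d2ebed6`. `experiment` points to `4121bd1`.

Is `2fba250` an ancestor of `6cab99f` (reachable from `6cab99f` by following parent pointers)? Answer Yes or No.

No

Ancestors of 6cab99f: {5a1c58e, 6cab99f, b0bf021, b2c3800, e5c8050}.
2fba250 is not in that set, so it is not an ancestor of 6cab99f.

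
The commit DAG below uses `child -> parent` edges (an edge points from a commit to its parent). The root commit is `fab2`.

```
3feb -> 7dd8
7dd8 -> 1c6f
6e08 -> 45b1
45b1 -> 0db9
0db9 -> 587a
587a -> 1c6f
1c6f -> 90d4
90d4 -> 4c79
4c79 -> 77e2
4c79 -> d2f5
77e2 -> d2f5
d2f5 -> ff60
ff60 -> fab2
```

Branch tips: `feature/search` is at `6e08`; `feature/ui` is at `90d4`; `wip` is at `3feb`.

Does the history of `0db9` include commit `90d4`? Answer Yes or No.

Yes

Ancestors of 0db9 (commits reachable by following parents): {0db9, 1c6f, 4c79, 587a, 77e2, 90d4, d2f5, fab2, ff60}.
90d4 is in that set, so it is an ancestor of 0db9.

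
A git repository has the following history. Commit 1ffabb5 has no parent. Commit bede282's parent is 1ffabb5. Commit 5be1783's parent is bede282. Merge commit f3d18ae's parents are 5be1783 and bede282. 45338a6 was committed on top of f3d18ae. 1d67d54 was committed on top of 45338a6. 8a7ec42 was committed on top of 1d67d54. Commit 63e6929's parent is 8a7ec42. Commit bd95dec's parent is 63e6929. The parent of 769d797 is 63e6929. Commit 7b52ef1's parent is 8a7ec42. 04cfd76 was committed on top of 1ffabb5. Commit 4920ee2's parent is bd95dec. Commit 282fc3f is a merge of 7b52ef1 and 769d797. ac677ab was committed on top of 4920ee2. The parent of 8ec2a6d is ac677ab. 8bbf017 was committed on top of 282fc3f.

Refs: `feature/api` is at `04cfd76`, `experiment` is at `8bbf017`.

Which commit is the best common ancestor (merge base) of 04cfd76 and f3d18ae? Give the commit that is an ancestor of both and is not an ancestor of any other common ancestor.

1ffabb5

Ancestors of 04cfd76: {04cfd76, 1ffabb5}.
Ancestors of f3d18ae: {1ffabb5, 5be1783, bede282, f3d18ae}.
Common ancestors: {1ffabb5}.
The only common ancestor is 1ffabb5, so it is the merge base.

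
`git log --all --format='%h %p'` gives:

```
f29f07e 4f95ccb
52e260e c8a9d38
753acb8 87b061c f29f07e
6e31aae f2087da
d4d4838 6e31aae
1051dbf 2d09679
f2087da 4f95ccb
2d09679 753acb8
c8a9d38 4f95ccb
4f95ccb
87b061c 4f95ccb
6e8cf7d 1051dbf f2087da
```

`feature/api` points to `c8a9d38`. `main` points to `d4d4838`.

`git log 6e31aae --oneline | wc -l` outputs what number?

3

Walking parent pointers from 6e31aae: reachable set = {4f95ccb, 6e31aae, f2087da}.
That is 3 commits.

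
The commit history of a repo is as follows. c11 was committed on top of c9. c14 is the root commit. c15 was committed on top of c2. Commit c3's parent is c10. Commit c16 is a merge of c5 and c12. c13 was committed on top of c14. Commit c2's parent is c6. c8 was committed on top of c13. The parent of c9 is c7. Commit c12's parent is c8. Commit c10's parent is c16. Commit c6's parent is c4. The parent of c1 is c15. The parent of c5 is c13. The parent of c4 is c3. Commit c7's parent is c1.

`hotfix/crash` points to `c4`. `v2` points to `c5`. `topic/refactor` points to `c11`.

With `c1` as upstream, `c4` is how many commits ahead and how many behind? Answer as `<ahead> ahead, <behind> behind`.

Reachable from c4: {c10, c12, c13, c14, c16, c3, c4, c5, c8}.
Reachable from c1: {c1, c10, c12, c13, c14, c15, c16, c2, c3, c4, c5, c6, c8}.
Only in c4's history (ahead): {} — 0.
Only in c1's history (behind): {c1, c15, c2, c6} — 4.

0 ahead, 4 behind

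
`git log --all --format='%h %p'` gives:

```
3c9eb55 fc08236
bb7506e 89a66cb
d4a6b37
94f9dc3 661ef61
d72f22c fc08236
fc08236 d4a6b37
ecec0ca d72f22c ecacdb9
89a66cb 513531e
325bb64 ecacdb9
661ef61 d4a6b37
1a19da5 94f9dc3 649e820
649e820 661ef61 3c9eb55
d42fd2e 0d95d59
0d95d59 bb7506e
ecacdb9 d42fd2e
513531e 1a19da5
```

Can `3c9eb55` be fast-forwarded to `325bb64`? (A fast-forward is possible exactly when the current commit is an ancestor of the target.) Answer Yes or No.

A fast-forward from 3c9eb55 to 325bb64 is possible iff 3c9eb55 is an ancestor of 325bb64.
Ancestors of 325bb64: {0d95d59, 1a19da5, 325bb64, 3c9eb55, 513531e, 649e820, 661ef61, 89a66cb, 94f9dc3, bb7506e, d42fd2e, d4a6b37, ecacdb9, fc08236}.
3c9eb55 is among them, so fast-forward is possible.

Yes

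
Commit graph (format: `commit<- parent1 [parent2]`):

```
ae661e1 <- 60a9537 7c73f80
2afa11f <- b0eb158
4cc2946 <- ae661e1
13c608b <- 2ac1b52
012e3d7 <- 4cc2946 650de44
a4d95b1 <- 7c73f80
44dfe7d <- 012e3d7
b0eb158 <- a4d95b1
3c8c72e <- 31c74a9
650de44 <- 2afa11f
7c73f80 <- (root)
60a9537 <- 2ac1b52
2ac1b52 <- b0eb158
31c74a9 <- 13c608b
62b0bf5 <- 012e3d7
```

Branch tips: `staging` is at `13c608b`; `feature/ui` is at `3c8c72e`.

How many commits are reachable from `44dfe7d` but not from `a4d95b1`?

Reachable from 44dfe7d: {012e3d7, 2ac1b52, 2afa11f, 44dfe7d, 4cc2946, 60a9537, 650de44, 7c73f80, a4d95b1, ae661e1, b0eb158}.
Reachable from a4d95b1: {7c73f80, a4d95b1}.
In 44dfe7d's history but not a4d95b1's: {012e3d7, 2ac1b52, 2afa11f, 44dfe7d, 4cc2946, 60a9537, 650de44, ae661e1, b0eb158} — 9 commits.

9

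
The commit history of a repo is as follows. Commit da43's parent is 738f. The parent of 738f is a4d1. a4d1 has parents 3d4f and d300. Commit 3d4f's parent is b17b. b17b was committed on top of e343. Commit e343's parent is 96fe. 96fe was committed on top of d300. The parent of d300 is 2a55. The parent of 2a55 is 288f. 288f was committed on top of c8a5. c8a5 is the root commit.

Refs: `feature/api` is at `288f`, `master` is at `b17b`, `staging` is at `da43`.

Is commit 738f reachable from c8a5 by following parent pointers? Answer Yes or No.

No

Ancestors of c8a5: {c8a5}.
738f is not in that set, so it is not an ancestor of c8a5.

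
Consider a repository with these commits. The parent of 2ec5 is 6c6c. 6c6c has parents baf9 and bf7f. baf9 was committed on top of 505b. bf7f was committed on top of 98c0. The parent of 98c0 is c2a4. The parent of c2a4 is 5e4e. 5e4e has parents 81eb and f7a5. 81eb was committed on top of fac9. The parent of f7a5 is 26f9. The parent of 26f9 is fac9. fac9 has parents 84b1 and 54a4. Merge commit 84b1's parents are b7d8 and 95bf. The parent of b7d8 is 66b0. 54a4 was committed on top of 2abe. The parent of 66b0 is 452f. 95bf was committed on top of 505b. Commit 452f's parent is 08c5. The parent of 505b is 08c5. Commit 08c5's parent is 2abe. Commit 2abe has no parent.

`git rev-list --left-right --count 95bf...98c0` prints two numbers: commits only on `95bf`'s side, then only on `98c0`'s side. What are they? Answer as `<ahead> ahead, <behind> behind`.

0 ahead, 12 behind

Reachable from 95bf: {08c5, 2abe, 505b, 95bf}.
Reachable from 98c0: {08c5, 26f9, 2abe, 452f, 505b, 54a4, 5e4e, 66b0, 81eb, 84b1, 95bf, 98c0, b7d8, c2a4, f7a5, fac9}.
Only in 95bf's history (ahead): {} — 0.
Only in 98c0's history (behind): {26f9, 452f, 54a4, 5e4e, 66b0, 81eb, 84b1, 98c0, b7d8, c2a4, f7a5, fac9} — 12.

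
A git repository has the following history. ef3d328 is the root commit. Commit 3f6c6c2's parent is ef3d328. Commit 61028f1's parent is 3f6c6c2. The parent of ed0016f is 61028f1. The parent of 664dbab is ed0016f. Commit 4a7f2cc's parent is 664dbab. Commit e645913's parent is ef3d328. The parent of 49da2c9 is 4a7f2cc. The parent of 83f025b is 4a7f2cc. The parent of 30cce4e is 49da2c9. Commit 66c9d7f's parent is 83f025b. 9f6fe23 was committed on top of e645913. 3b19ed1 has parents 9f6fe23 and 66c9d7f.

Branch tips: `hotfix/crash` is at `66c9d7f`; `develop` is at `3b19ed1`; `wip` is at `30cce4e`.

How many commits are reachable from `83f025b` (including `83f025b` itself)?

7

Walking parent pointers from 83f025b: reachable set = {3f6c6c2, 4a7f2cc, 61028f1, 664dbab, 83f025b, ed0016f, ef3d328}.
That is 7 commits.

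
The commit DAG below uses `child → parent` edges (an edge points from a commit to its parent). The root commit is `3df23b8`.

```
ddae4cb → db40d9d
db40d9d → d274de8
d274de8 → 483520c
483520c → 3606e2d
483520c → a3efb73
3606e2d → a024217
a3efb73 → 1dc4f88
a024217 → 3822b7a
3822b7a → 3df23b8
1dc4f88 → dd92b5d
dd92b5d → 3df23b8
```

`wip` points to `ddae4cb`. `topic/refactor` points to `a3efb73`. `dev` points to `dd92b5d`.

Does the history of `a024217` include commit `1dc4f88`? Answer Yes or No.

Ancestors of a024217: {3822b7a, 3df23b8, a024217}.
1dc4f88 is not in that set, so it is not an ancestor of a024217.

No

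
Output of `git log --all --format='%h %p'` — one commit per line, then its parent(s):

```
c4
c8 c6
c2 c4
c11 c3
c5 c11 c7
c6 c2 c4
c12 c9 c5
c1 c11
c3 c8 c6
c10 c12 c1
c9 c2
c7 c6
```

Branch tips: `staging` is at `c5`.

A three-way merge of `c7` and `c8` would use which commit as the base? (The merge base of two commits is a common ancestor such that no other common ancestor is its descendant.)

Ancestors of c7: {c2, c4, c6, c7}.
Ancestors of c8: {c2, c4, c6, c8}.
Common ancestors: {c2, c4, c6}.
Among these, c6 is not an ancestor of any other common ancestor — it is the merge base.

c6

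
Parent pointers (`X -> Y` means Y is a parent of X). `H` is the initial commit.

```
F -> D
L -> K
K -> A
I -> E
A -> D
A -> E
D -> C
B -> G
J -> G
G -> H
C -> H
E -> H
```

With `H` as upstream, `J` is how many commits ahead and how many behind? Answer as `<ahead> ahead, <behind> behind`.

Reachable from J: {G, H, J}.
Reachable from H: {H}.
Only in J's history (ahead): {G, J} — 2.
Only in H's history (behind): {} — 0.

2 ahead, 0 behind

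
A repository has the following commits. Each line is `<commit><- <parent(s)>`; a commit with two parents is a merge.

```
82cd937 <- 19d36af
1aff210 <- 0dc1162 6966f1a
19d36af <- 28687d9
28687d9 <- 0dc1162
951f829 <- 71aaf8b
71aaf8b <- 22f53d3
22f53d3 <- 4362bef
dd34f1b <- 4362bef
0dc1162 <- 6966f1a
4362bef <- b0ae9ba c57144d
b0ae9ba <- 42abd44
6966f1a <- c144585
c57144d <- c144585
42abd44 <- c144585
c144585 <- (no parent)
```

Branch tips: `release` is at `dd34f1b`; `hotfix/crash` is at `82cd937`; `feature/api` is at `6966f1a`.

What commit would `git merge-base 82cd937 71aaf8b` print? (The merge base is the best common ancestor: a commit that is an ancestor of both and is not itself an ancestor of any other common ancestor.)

Ancestors of 82cd937: {0dc1162, 19d36af, 28687d9, 6966f1a, 82cd937, c144585}.
Ancestors of 71aaf8b: {22f53d3, 42abd44, 4362bef, 71aaf8b, b0ae9ba, c144585, c57144d}.
Common ancestors: {c144585}.
The only common ancestor is c144585, so it is the merge base.

c144585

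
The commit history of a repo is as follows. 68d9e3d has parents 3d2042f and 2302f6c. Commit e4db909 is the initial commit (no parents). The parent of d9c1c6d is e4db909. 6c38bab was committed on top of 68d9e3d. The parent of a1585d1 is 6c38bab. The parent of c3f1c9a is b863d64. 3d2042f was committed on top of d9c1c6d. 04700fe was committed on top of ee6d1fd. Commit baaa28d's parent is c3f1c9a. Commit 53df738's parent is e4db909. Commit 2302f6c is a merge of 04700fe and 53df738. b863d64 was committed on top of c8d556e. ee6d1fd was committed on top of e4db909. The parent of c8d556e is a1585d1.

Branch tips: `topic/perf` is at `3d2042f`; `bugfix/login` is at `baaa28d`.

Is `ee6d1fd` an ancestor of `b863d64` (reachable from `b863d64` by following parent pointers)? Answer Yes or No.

Yes

Ancestors of b863d64 (commits reachable by following parents): {04700fe, 2302f6c, 3d2042f, 53df738, 68d9e3d, 6c38bab, a1585d1, b863d64, c8d556e, d9c1c6d, e4db909, ee6d1fd}.
ee6d1fd is in that set, so it is an ancestor of b863d64.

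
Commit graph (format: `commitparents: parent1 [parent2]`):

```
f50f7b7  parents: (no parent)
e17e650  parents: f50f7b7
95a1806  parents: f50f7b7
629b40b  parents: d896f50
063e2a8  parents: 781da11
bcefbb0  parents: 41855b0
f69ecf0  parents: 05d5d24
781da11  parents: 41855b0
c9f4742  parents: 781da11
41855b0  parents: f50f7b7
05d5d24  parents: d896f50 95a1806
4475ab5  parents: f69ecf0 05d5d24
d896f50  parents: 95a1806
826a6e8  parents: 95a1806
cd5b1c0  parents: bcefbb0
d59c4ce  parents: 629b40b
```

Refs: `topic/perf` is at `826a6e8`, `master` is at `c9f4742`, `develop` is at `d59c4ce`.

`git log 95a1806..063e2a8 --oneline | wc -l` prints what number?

Reachable from 063e2a8: {063e2a8, 41855b0, 781da11, f50f7b7}.
Reachable from 95a1806: {95a1806, f50f7b7}.
In 063e2a8's history but not 95a1806's: {063e2a8, 41855b0, 781da11} — 3 commits.

3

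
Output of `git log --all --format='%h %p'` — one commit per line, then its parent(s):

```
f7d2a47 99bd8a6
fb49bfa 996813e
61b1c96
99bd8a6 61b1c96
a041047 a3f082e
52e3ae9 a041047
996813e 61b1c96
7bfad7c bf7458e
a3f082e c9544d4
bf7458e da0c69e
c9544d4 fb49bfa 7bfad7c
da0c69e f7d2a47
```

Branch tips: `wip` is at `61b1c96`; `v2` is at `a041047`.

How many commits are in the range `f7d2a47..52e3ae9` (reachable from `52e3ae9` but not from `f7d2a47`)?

Reachable from 52e3ae9: {52e3ae9, 61b1c96, 7bfad7c, 996813e, 99bd8a6, a041047, a3f082e, bf7458e, c9544d4, da0c69e, f7d2a47, fb49bfa}.
Reachable from f7d2a47: {61b1c96, 99bd8a6, f7d2a47}.
In 52e3ae9's history but not f7d2a47's: {52e3ae9, 7bfad7c, 996813e, a041047, a3f082e, bf7458e, c9544d4, da0c69e, fb49bfa} — 9 commits.

9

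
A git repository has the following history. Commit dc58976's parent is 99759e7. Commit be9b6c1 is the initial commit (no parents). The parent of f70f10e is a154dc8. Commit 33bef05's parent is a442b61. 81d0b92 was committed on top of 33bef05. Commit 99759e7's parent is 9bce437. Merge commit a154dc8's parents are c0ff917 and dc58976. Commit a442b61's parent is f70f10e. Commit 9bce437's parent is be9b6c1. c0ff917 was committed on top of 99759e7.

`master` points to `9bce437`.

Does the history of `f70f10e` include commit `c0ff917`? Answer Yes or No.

Ancestors of f70f10e (commits reachable by following parents): {99759e7, 9bce437, a154dc8, be9b6c1, c0ff917, dc58976, f70f10e}.
c0ff917 is in that set, so it is an ancestor of f70f10e.

Yes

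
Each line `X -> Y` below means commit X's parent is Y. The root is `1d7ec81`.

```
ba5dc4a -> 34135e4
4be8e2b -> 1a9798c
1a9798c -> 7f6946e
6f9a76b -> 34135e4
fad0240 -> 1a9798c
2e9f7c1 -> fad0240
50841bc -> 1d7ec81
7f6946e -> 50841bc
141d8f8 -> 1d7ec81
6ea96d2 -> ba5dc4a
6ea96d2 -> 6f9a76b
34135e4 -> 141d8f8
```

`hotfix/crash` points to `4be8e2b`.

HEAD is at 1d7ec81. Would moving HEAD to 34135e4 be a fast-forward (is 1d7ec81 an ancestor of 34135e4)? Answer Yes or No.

A fast-forward from 1d7ec81 to 34135e4 is possible iff 1d7ec81 is an ancestor of 34135e4.
Ancestors of 34135e4: {141d8f8, 1d7ec81, 34135e4}.
1d7ec81 is among them, so fast-forward is possible.

Yes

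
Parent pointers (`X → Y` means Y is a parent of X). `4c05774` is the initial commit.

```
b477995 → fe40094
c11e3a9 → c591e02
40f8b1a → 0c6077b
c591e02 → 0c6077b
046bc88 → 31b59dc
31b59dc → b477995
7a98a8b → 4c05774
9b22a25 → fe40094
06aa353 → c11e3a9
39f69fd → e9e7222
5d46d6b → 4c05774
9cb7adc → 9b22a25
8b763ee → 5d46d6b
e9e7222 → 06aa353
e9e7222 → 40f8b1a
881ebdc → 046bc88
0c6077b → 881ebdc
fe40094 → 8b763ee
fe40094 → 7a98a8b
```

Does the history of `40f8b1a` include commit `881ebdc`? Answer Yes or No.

Yes

Ancestors of 40f8b1a (commits reachable by following parents): {046bc88, 0c6077b, 31b59dc, 40f8b1a, 4c05774, 5d46d6b, 7a98a8b, 881ebdc, 8b763ee, b477995, fe40094}.
881ebdc is in that set, so it is an ancestor of 40f8b1a.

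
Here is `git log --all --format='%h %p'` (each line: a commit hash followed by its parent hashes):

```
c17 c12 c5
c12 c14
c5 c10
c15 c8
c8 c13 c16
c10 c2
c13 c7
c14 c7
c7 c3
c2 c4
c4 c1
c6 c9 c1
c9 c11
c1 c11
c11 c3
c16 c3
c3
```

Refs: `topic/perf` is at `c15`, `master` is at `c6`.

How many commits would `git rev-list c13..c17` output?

9

Reachable from c17: {c1, c10, c11, c12, c14, c17, c2, c3, c4, c5, c7}.
Reachable from c13: {c13, c3, c7}.
In c17's history but not c13's: {c1, c10, c11, c12, c14, c17, c2, c4, c5} — 9 commits.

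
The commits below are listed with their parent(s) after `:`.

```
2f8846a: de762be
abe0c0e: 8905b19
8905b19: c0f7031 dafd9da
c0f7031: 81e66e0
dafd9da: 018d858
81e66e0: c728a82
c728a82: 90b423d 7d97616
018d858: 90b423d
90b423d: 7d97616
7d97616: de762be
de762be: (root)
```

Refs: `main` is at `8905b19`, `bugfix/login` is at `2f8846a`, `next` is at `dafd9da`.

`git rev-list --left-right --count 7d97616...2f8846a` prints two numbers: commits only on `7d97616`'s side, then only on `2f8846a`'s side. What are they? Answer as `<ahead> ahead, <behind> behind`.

Reachable from 7d97616: {7d97616, de762be}.
Reachable from 2f8846a: {2f8846a, de762be}.
Only in 7d97616's history (ahead): {7d97616} — 1.
Only in 2f8846a's history (behind): {2f8846a} — 1.

1 ahead, 1 behind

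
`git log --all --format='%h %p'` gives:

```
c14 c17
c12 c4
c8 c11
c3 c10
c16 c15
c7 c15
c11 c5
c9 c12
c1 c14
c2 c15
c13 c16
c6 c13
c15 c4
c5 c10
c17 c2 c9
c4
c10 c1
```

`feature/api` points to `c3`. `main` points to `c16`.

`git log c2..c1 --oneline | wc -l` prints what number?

Reachable from c1: {c1, c12, c14, c15, c17, c2, c4, c9}.
Reachable from c2: {c15, c2, c4}.
In c1's history but not c2's: {c1, c12, c14, c17, c9} — 5 commits.

5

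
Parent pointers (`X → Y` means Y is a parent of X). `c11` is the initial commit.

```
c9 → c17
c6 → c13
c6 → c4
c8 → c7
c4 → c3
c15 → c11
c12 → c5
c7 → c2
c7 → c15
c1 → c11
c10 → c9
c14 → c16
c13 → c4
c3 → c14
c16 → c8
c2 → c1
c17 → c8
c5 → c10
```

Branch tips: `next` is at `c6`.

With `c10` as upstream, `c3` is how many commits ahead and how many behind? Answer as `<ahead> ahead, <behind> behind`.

3 ahead, 3 behind

Reachable from c3: {c1, c11, c14, c15, c16, c2, c3, c7, c8}.
Reachable from c10: {c1, c10, c11, c15, c17, c2, c7, c8, c9}.
Only in c3's history (ahead): {c14, c16, c3} — 3.
Only in c10's history (behind): {c10, c17, c9} — 3.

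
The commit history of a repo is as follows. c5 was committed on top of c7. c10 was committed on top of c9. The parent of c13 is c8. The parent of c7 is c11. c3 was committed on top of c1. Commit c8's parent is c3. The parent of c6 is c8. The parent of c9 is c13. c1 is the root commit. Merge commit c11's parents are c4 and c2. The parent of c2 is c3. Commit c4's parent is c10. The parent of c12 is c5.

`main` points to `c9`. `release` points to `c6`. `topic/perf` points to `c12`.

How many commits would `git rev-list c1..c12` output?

11

Reachable from c12: {c1, c10, c11, c12, c13, c2, c3, c4, c5, c7, c8, c9}.
Reachable from c1: {c1}.
In c12's history but not c1's: {c10, c11, c12, c13, c2, c3, c4, c5, c7, c8, c9} — 11 commits.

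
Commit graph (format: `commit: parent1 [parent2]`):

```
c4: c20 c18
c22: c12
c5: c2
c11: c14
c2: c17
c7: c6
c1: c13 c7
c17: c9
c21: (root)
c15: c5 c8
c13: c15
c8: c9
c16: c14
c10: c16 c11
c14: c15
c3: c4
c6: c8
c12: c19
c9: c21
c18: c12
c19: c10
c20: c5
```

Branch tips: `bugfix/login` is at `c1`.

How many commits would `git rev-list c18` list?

14

Walking parent pointers from c18: reachable set = {c10, c11, c12, c14, c15, c16, c17, c18, c19, c2, c21, c5, c8, c9}.
That is 14 commits.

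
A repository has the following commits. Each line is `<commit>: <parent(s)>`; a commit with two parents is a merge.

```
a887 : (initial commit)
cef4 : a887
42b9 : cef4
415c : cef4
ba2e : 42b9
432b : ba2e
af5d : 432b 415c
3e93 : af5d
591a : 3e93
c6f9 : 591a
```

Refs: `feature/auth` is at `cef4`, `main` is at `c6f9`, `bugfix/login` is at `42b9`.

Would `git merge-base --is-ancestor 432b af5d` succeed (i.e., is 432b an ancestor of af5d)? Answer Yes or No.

Ancestors of af5d (commits reachable by following parents): {415c, 42b9, 432b, a887, af5d, ba2e, cef4}.
432b is in that set, so it is an ancestor of af5d.

Yes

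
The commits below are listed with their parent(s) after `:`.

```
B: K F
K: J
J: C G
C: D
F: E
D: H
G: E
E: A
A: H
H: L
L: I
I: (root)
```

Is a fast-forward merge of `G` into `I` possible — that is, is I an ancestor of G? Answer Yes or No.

A fast-forward from I to G is possible iff I is an ancestor of G.
Ancestors of G: {A, E, G, H, I, L}.
I is among them, so fast-forward is possible.

Yes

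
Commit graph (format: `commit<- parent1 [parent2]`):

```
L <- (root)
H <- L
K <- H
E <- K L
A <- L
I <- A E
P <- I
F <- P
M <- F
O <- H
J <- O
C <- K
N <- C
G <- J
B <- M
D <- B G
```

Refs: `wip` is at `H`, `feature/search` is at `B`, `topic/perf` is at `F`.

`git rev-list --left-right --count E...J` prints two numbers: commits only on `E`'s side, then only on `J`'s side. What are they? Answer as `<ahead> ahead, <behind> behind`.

2 ahead, 2 behind

Reachable from E: {E, H, K, L}.
Reachable from J: {H, J, L, O}.
Only in E's history (ahead): {E, K} — 2.
Only in J's history (behind): {J, O} — 2.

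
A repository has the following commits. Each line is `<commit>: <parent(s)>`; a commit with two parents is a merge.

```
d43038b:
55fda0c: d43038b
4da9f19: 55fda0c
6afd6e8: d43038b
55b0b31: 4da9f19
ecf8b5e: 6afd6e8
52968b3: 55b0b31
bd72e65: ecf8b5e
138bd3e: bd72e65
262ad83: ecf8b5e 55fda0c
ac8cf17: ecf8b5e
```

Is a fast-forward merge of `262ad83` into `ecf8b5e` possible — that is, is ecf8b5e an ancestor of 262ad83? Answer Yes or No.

Yes

A fast-forward from ecf8b5e to 262ad83 is possible iff ecf8b5e is an ancestor of 262ad83.
Ancestors of 262ad83: {262ad83, 55fda0c, 6afd6e8, d43038b, ecf8b5e}.
ecf8b5e is among them, so fast-forward is possible.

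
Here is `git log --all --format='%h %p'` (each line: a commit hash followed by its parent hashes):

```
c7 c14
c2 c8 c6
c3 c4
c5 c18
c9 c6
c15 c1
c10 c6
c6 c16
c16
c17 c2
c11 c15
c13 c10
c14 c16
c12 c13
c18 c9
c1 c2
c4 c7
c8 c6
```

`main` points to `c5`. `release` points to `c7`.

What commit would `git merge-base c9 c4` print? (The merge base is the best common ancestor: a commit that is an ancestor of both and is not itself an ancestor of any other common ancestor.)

Ancestors of c9: {c16, c6, c9}.
Ancestors of c4: {c14, c16, c4, c7}.
Common ancestors: {c16}.
The only common ancestor is c16, so it is the merge base.

c16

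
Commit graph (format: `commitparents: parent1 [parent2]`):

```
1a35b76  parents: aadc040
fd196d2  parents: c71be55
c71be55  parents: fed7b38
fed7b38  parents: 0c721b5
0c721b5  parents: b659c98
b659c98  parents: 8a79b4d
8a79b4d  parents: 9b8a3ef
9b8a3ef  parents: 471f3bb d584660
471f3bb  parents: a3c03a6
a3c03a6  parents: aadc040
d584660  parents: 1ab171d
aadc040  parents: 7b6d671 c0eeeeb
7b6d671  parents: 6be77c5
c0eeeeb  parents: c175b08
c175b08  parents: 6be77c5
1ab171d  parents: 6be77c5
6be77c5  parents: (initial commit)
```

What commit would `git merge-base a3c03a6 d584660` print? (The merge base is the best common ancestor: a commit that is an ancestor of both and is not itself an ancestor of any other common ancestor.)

6be77c5

Ancestors of a3c03a6: {6be77c5, 7b6d671, a3c03a6, aadc040, c0eeeeb, c175b08}.
Ancestors of d584660: {1ab171d, 6be77c5, d584660}.
Common ancestors: {6be77c5}.
The only common ancestor is 6be77c5, so it is the merge base.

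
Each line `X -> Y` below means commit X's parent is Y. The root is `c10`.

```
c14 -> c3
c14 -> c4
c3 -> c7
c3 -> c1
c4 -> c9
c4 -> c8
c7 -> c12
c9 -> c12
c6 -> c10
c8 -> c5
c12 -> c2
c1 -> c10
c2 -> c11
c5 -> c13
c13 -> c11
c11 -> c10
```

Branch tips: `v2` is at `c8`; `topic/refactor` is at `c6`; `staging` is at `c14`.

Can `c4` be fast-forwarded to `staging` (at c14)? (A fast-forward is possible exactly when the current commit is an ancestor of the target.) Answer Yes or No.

A fast-forward from c4 to c14 is possible iff c4 is an ancestor of c14.
Ancestors of c14: {c1, c10, c11, c12, c13, c14, c2, c3, c4, c5, c7, c8, c9}.
c4 is among them, so fast-forward is possible.

Yes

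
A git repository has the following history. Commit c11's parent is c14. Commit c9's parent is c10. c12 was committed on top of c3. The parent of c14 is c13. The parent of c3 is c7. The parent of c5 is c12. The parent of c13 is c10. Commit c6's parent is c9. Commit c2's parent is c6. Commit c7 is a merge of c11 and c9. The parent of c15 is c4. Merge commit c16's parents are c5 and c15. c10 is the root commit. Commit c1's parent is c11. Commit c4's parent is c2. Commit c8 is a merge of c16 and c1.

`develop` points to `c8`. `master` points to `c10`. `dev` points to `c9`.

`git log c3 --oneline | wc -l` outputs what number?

7

Walking parent pointers from c3: reachable set = {c10, c11, c13, c14, c3, c7, c9}.
That is 7 commits.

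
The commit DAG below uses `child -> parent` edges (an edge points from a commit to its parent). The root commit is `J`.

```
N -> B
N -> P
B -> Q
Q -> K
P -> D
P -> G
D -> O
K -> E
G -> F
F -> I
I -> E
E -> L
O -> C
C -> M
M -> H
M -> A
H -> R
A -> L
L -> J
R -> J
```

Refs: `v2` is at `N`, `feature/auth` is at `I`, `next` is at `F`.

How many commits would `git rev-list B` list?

6

Walking parent pointers from B: reachable set = {B, E, J, K, L, Q}.
That is 6 commits.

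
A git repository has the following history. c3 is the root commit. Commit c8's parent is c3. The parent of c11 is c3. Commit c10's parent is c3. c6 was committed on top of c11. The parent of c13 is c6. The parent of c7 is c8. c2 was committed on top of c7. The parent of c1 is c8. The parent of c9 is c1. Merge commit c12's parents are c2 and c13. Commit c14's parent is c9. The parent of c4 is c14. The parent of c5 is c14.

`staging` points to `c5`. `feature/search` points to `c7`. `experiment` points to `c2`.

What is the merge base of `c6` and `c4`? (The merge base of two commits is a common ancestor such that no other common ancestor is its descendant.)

c3

Ancestors of c6: {c11, c3, c6}.
Ancestors of c4: {c1, c14, c3, c4, c8, c9}.
Common ancestors: {c3}.
The only common ancestor is c3, so it is the merge base.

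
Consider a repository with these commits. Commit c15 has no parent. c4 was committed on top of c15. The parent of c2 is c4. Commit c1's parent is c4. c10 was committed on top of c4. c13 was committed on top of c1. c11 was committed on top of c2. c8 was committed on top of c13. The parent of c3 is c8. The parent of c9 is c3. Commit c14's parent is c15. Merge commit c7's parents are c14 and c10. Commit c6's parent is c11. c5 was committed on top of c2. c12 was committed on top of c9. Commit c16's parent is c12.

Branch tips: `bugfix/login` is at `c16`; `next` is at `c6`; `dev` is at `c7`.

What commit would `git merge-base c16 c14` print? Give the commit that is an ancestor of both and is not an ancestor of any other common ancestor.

c15

Ancestors of c16: {c1, c12, c13, c15, c16, c3, c4, c8, c9}.
Ancestors of c14: {c14, c15}.
Common ancestors: {c15}.
The only common ancestor is c15, so it is the merge base.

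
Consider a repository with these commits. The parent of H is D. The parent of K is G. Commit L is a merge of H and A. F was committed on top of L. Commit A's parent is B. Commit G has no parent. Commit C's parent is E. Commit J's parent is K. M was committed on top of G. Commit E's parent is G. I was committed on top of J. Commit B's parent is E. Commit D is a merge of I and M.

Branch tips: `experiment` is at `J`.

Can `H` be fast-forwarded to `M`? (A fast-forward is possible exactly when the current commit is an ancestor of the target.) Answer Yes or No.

No

A fast-forward from H to M is possible iff H is an ancestor of M.
Ancestors of M: {G, M}.
H is not among them, so fast-forward is not possible.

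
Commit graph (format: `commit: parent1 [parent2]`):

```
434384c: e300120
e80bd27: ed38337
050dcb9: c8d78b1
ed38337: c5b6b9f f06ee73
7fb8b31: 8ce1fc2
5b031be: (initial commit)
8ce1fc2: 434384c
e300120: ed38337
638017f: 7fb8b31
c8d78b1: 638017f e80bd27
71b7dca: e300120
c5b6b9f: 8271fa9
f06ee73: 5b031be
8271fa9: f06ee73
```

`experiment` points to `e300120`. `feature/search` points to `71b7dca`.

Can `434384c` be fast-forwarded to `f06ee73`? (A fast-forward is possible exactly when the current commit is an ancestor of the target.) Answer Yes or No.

No

A fast-forward from 434384c to f06ee73 is possible iff 434384c is an ancestor of f06ee73.
Ancestors of f06ee73: {5b031be, f06ee73}.
434384c is not among them, so fast-forward is not possible.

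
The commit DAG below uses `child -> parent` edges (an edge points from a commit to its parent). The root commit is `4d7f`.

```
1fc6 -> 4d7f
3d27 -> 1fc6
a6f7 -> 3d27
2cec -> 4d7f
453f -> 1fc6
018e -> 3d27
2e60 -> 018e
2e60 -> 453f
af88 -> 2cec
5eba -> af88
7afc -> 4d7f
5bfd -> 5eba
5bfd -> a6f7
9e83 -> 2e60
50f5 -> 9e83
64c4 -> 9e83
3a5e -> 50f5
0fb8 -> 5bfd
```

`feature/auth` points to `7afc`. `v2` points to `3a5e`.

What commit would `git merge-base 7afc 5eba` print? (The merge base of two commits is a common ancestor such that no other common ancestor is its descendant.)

Ancestors of 7afc: {4d7f, 7afc}.
Ancestors of 5eba: {2cec, 4d7f, 5eba, af88}.
Common ancestors: {4d7f}.
The only common ancestor is 4d7f, so it is the merge base.

4d7f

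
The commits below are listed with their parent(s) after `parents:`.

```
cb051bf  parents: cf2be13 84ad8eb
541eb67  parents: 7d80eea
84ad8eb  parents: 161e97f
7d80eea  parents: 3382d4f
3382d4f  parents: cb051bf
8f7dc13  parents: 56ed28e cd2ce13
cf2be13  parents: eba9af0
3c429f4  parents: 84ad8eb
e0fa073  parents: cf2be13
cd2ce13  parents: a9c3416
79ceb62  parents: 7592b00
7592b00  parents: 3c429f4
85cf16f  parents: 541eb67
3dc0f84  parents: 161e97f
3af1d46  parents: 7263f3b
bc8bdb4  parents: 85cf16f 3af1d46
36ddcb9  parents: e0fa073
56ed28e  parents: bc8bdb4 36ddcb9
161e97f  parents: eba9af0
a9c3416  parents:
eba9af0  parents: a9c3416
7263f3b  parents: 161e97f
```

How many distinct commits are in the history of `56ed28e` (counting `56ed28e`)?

16

Walking parent pointers from 56ed28e: reachable set = {161e97f, 3382d4f, 36ddcb9, 3af1d46, 541eb67, 56ed28e, 7263f3b, 7d80eea, 84ad8eb, 85cf16f, a9c3416, bc8bdb4, cb051bf, cf2be13, e0fa073, eba9af0}.
That is 16 commits.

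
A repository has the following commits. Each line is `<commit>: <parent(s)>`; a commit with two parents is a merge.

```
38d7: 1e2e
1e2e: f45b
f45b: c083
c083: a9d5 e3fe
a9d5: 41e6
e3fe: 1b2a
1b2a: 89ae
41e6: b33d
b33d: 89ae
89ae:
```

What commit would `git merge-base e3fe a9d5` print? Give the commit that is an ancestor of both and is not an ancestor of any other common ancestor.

89ae

Ancestors of e3fe: {1b2a, 89ae, e3fe}.
Ancestors of a9d5: {41e6, 89ae, a9d5, b33d}.
Common ancestors: {89ae}.
The only common ancestor is 89ae, so it is the merge base.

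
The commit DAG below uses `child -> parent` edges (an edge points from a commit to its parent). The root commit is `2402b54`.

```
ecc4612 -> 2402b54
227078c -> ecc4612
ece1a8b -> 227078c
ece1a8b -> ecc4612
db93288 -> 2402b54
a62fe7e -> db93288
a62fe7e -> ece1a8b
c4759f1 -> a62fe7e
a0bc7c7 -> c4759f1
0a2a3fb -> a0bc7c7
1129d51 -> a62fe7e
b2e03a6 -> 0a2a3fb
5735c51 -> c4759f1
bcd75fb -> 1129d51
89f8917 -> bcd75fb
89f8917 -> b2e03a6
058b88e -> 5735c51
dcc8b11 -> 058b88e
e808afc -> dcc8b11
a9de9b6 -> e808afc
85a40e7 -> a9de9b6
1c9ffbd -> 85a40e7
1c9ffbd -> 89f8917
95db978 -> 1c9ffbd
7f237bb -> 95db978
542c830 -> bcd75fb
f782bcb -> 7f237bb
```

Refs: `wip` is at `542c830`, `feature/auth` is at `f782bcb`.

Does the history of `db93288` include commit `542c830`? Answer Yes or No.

Ancestors of db93288: {2402b54, db93288}.
542c830 is not in that set, so it is not an ancestor of db93288.

No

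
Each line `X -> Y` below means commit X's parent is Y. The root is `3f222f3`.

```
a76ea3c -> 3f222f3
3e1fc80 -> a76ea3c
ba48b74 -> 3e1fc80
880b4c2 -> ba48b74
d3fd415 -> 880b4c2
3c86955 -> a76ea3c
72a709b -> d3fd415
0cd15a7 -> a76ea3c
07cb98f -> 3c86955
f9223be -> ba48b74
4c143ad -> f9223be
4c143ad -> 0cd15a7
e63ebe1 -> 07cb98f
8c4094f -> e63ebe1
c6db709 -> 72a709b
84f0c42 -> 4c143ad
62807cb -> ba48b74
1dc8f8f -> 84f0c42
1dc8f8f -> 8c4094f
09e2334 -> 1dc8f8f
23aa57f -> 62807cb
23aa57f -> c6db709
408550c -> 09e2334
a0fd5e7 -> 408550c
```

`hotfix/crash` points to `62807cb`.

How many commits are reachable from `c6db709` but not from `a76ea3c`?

6

Reachable from c6db709: {3e1fc80, 3f222f3, 72a709b, 880b4c2, a76ea3c, ba48b74, c6db709, d3fd415}.
Reachable from a76ea3c: {3f222f3, a76ea3c}.
In c6db709's history but not a76ea3c's: {3e1fc80, 72a709b, 880b4c2, ba48b74, c6db709, d3fd415} — 6 commits.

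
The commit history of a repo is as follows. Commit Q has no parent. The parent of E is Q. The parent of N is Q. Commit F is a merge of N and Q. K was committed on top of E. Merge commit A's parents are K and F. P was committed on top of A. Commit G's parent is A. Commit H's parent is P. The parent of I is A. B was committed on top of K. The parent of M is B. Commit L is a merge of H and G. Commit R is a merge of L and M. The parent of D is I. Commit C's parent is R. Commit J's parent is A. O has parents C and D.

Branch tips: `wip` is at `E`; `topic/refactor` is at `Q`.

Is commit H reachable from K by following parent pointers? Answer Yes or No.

No

Ancestors of K: {E, K, Q}.
H is not in that set, so it is not an ancestor of K.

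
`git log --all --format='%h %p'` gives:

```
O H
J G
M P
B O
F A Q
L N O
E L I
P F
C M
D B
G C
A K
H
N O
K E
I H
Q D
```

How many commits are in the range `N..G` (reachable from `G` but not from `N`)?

13

Reachable from G: {A, B, C, D, E, F, G, H, I, K, L, M, N, O, P, Q}.
Reachable from N: {H, N, O}.
In G's history but not N's: {A, B, C, D, E, F, G, I, K, L, M, P, Q} — 13 commits.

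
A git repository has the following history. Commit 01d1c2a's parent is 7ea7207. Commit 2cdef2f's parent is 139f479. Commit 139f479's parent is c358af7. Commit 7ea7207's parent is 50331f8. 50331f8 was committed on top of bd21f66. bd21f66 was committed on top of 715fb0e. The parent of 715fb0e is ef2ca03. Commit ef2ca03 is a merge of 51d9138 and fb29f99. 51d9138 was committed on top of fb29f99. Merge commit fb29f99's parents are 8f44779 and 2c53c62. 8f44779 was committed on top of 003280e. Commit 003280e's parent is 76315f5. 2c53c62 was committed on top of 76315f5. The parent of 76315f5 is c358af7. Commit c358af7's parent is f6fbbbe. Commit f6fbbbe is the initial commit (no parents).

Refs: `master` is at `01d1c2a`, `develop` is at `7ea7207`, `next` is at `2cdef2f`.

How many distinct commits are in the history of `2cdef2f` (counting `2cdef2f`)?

4

Walking parent pointers from 2cdef2f: reachable set = {139f479, 2cdef2f, c358af7, f6fbbbe}.
That is 4 commits.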